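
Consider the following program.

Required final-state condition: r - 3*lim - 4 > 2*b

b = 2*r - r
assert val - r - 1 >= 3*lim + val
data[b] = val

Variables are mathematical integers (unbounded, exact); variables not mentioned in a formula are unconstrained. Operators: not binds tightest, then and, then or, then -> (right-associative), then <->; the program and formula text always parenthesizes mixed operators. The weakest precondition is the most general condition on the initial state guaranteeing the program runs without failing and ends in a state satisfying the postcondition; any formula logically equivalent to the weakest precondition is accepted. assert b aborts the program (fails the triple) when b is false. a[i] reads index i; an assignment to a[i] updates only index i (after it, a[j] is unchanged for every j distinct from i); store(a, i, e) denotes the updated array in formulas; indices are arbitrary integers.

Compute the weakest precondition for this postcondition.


Working backward. After the program, the postcondition r - 3*lim - 4 > 2*b must hold; in canonical form it is r > 2*b + 3*lim + 4.
Before data[b] := val: r > 2*b + 3*lim + 4
Before assert val - r - 1 >= 3*lim + val: 3*lim + r <= -1 and r > 2*b + 3*lim + 4
Before b := 2*r - r: 3*lim + r <= -1 and 3*lim + r < -4
Answer: WP = 3*lim + r <= -1 and 3*lim + r < -4


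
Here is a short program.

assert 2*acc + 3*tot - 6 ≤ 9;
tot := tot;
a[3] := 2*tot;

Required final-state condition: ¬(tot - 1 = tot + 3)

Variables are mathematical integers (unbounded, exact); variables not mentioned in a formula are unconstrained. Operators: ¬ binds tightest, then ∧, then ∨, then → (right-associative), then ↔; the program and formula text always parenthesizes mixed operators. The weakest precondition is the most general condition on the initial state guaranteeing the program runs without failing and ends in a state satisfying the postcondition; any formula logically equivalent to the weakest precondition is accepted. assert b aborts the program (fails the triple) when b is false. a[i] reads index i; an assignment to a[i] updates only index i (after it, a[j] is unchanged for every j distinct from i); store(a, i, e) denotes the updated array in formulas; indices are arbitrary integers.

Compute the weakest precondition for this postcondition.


Working backward. After the program, the postcondition ¬(tot - 1 = tot + 3) must hold; in canonical form it is true.
Before a[3] := 2*tot: true
Before tot := tot: true
Before assert 2*acc + 3*tot - 6 ≤ 9: 2*acc + 3*tot ≤ 15
Answer: WP = 2*acc + 3*tot ≤ 15


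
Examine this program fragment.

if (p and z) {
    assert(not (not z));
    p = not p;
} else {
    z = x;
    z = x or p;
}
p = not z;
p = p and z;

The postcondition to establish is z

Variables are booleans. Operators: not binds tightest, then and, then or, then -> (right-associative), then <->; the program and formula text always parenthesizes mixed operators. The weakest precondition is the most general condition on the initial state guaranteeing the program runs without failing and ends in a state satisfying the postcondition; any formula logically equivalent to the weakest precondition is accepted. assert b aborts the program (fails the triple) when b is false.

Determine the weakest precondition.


Working backward. After the program, z must hold.
Before p := p and z: z
Before p := not z: z
Then branch requires z; else branch requires x or p.
Before the if: ((p and z) -> z) and ((not (p and z)) -> (x or p))
Answer: WP = ((p and z) -> z) and ((not (p and z)) -> (x or p))


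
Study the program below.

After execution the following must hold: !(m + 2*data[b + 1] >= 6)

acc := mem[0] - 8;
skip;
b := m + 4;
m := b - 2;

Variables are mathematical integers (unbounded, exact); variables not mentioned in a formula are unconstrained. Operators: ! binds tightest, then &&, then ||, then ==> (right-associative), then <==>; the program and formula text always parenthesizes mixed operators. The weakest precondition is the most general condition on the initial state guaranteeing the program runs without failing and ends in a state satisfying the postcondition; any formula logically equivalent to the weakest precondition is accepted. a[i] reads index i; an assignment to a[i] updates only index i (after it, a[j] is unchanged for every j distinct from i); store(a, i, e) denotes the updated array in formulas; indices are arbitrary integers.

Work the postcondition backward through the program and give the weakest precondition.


Working backward. After the program, the postcondition !(m + 2*data[b + 1] >= 6) must hold; in canonical form it is !(2*data[b + 1] + m >= 6).
Before m := b - 2: !(2*data[b + 1] + b >= 8)
Before b := m + 4: !(2*data[m + 5] + m >= 4)
Before skip: !(2*data[m + 5] + m >= 4)
Before acc := mem[0] - 8: !(2*data[m + 5] + m >= 4)
Answer: WP = !(2*data[m + 5] + m >= 4)


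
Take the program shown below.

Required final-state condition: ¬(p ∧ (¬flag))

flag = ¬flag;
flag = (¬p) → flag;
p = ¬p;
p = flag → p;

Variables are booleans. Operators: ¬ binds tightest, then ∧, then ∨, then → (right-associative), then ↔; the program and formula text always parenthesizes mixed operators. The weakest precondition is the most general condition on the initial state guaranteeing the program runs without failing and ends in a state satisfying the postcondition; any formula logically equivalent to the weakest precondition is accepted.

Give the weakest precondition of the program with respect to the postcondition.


Working backward. After the program, ¬(p ∧ (¬flag)) must hold.
Before p := flag → p: ¬((flag → p) ∧ (¬flag))
Before p := ¬p: ¬((flag → (¬p)) ∧ (¬flag))
Before flag := (¬p) → flag: ¬((((¬p) → flag) → (¬p)) ∧ (¬((¬p) → flag)))
Before flag := ¬flag: ¬((((¬p) → (¬flag)) → (¬p)) ∧ (¬((¬p) → (¬flag))))
Answer: WP = ¬((((¬p) → (¬flag)) → (¬p)) ∧ (¬((¬p) → (¬flag))))


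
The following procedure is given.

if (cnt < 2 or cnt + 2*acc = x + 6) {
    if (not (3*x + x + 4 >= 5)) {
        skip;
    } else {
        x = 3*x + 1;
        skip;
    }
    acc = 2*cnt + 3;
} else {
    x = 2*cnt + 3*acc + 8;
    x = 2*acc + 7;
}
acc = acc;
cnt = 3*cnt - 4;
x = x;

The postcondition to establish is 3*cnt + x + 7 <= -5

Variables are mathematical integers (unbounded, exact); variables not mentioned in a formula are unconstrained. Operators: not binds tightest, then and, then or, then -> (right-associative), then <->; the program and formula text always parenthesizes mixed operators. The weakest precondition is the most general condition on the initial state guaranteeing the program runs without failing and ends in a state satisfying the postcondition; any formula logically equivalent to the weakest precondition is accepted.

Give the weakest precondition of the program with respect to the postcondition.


Working backward. After the program, the postcondition 3*cnt + x + 7 <= -5 must hold; in canonical form it is 3*cnt + x <= -12.
Before x := x: 3*cnt + x <= -12
Before cnt := 3*cnt - 4: 9*cnt + x <= 0
Before acc := acc: 9*cnt + x <= 0
Then branch requires ((not (4*x >= 1)) -> 9*cnt + x <= 0) and (4*x >= 1 -> 9*cnt + 3*x <= -1); else branch requires 2*acc + 9*cnt <= -7.
Before the if: ((cnt < 2 or 2*acc + cnt = x + 6) -> (((not (4*x >= 1)) -> 9*cnt + x <= 0) and (4*x >= 1 -> 9*cnt + 3*x <= -1))) and ((not (cnt < 2 or 2*acc + cnt = x + 6)) -> 2*acc + 9*cnt <= -7)
Answer: WP = ((cnt < 2 or 2*acc + cnt = x + 6) -> (((not (4*x >= 1)) -> 9*cnt + x <= 0) and (4*x >= 1 -> 9*cnt + 3*x <= -1))) and ((not (cnt < 2 or 2*acc + cnt = x + 6)) -> 2*acc + 9*cnt <= -7)


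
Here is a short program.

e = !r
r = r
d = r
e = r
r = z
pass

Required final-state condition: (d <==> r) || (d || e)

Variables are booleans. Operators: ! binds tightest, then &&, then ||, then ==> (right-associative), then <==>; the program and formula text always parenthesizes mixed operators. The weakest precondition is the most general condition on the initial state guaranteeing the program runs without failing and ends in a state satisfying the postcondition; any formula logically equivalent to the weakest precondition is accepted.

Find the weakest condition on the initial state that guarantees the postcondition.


Working backward. After the program, the postcondition (d <==> r) || (d || e) must hold; in canonical form it is (d <==> r) || d || e.
Before skip: (d <==> r) || d || e
Before r := z: (d <==> z) || d || e
Before e := r: (d <==> z) || d || r
Before d := r: (r <==> z) || r
Before r := r: (r <==> z) || r
Before e := !r: (r <==> z) || r
Answer: WP = (r <==> z) || r


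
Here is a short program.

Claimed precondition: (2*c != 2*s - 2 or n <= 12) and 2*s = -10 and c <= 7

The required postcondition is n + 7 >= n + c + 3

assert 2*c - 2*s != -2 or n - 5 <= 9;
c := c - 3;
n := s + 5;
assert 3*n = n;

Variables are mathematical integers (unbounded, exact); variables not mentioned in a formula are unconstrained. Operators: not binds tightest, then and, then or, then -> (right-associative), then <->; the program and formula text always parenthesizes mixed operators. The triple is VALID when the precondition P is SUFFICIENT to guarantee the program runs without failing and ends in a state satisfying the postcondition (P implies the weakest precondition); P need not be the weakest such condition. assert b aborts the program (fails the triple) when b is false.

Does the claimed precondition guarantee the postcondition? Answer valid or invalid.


Working backward. After the program, the postcondition n + 7 >= n + c + 3 must hold; in canonical form it is c <= 4.
Before assert 3*n = n: 2*n = 0 and c <= 4
Before n := s + 5: 2*s = -10 and c <= 4
Before c := c - 3: 2*s = -10 and c <= 7
Before assert 2*c - 2*s != -2 or n - 5 <= 9: (2*c != 2*s - 2 or n <= 14) and 2*s = -10 and c <= 7
The weakest precondition is (2*c != 2*s - 2 or n <= 14) and 2*s = -10 and c <= 7.
Check whether (2*c != 2*s - 2 or n <= 12) and 2*s = -10 and c <= 7 implies it.
Every state satisfying the precondition satisfies the weakest precondition: the implication holds.
Answer: valid


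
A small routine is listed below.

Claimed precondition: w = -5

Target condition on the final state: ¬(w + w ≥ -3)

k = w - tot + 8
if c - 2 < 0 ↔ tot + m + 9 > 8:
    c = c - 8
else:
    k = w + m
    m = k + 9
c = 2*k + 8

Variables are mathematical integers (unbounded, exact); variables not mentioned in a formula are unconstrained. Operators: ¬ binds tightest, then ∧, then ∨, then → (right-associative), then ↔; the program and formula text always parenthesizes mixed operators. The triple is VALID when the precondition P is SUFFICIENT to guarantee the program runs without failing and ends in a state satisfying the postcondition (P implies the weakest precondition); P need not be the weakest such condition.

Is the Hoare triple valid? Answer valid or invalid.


Working backward. After the program, the postcondition ¬(w + w ≥ -3) must hold; in canonical form it is ¬(2*w ≥ -3).
Before c := 2*k + 8: ¬(2*w ≥ -3)
Then branch requires ¬(2*w ≥ -3); else branch requires ¬(2*w ≥ -3).
Before the if: ((c < 2 ↔ m + tot > -1) → (¬(2*w ≥ -3))) ∧ ((¬(c < 2 ↔ m + tot > -1)) → (¬(2*w ≥ -3)))
Before k := w - tot + 8: ((c < 2 ↔ m + tot > -1) → (¬(2*w ≥ -3))) ∧ ((¬(c < 2 ↔ m + tot > -1)) → (¬(2*w ≥ -3)))
The weakest precondition is ((c < 2 ↔ m + tot > -1) → (¬(2*w ≥ -3))) ∧ ((¬(c < 2 ↔ m + tot > -1)) → (¬(2*w ≥ -3))).
Check whether w = -5 implies it.
Every state satisfying the precondition satisfies the weakest precondition: the implication holds.
Answer: valid


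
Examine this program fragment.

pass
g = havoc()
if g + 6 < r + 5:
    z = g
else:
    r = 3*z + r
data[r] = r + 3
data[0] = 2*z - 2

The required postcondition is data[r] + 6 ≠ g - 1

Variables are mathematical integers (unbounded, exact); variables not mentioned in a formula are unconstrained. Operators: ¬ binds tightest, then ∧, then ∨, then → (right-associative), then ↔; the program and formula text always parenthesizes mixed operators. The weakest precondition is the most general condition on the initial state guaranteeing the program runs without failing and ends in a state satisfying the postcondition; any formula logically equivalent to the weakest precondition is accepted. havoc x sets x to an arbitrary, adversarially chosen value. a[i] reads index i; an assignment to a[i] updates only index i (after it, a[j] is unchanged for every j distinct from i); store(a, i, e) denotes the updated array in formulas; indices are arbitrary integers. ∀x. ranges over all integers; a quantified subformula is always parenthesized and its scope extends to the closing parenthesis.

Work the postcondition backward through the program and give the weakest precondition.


Working backward. After the program, the postcondition data[r] + 6 ≠ g - 1 must hold; in canonical form it is data[r] ≠ g - 7.
Before data[0] := 2*z - 2: store(data, 0, 2*z - 2)[r] ≠ g - 7
Before data[r] := r + 3: store(store(data, r, r + 3), 0, 2*z - 2)[r] ≠ g - 7
Then branch requires store(store(data, r, r + 3), 0, 2*g - 2)[r] ≠ g - 7; else branch requires store(store(data, r + 3*z, r + 3*z + 3), 0, 2*z - 2)[r + 3*z] ≠ g - 7.
Before the if: (g < r - 1 → store(store(data, r, r + 3), 0, 2*g - 2)[r] ≠ g - 7) ∧ ((¬(g < r - 1)) → store(store(data, r + 3*z, r + 3*z + 3), 0, 2*z - 2)[r + 3*z] ≠ g - 7)
Before havoc g: ∀g_1. ((g_1 < r - 1 → store(store(data, r, r + 3), 0, 2*g_1 - 2)[r] ≠ g_1 - 7) ∧ ((¬(g_1 < r - 1)) → store(store(data, r + 3*z, r + 3*z + 3), 0, 2*z - 2)[r + 3*z] ≠ g_1 - 7))
Before skip: ∀g_1. ((g_1 < r - 1 → store(store(data, r, r + 3), 0, 2*g_1 - 2)[r] ≠ g_1 - 7) ∧ ((¬(g_1 < r - 1)) → store(store(data, r + 3*z, r + 3*z + 3), 0, 2*z - 2)[r + 3*z] ≠ g_1 - 7))
Answer: WP = ∀g_1. ((g_1 < r - 1 → store(store(data, r, r + 3), 0, 2*g_1 - 2)[r] ≠ g_1 - 7) ∧ ((¬(g_1 < r - 1)) → store(store(data, r + 3*z, r + 3*z + 3), 0, 2*z - 2)[r + 3*z] ≠ g_1 - 7))


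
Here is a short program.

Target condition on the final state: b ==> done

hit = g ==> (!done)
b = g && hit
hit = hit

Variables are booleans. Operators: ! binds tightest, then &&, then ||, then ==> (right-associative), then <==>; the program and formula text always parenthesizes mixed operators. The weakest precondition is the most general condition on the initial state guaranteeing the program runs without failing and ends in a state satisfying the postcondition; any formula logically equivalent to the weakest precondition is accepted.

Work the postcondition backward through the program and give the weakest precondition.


Working backward. After the program, b ==> done must hold.
Before hit := hit: b ==> done
Before b := g && hit: (g && hit) ==> done
Before hit := g ==> (!done): (g && (g ==> (!done))) ==> done
Answer: WP = (g && (g ==> (!done))) ==> done


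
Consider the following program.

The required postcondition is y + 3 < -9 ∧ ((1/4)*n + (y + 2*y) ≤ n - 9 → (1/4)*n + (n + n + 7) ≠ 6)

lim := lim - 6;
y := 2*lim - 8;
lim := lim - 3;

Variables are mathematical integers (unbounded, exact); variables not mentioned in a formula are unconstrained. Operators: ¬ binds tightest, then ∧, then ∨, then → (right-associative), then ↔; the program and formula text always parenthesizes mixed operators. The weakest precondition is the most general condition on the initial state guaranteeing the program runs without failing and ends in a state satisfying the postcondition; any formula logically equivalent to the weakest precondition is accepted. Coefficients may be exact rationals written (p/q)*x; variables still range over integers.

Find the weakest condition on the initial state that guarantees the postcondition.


Working backward. After the program, the postcondition y + 3 < -9 ∧ ((1/4)*n + (y + 2*y) ≤ n - 9 → (1/4)*n + (n + n + 7) ≠ 6) must hold; in canonical form it is y < -12 ∧ (3*y ≤ (3/4)*n - 9 → (9/4)*n ≠ -1).
Before lim := lim - 3: y < -12 ∧ (3*y ≤ (3/4)*n - 9 → (9/4)*n ≠ -1)
Before y := 2*lim - 8: 2*lim < -4 ∧ (6*lim ≤ (3/4)*n + 15 → (9/4)*n ≠ -1)
Before lim := lim - 6: 2*lim < 8 ∧ (6*lim ≤ (3/4)*n + 51 → (9/4)*n ≠ -1)
Answer: WP = 2*lim < 8 ∧ (6*lim ≤ (3/4)*n + 51 → (9/4)*n ≠ -1)


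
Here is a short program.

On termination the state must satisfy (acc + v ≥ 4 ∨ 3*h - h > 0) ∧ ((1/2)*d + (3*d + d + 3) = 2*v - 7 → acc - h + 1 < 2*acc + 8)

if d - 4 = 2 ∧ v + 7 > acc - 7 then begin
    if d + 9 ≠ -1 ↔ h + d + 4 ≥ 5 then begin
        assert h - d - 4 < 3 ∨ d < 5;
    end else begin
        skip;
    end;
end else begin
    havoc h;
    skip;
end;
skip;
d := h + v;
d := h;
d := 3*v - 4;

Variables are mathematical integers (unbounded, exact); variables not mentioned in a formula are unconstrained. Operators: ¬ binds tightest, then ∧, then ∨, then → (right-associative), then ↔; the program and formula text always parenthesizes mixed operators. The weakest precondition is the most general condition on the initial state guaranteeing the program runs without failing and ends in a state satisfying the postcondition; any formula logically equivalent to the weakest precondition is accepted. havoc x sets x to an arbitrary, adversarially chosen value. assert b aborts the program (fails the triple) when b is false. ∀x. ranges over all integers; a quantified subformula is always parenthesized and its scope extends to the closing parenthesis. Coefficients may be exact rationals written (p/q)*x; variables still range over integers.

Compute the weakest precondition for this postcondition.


Working backward. After the program, the postcondition (acc + v ≥ 4 ∨ 3*h - h > 0) ∧ ((1/2)*d + (3*d + d + 3) = 2*v - 7 → acc - h + 1 < 2*acc + 8) must hold; in canonical form it is (acc + v ≥ 4 ∨ 2*h > 0) ∧ ((9/2)*d = 2*v - 10 → acc + h > -7).
Before d := 3*v - 4: (acc + v ≥ 4 ∨ 2*h > 0) ∧ ((23/2)*v = 8 → acc + h > -7)
Before d := h: (acc + v ≥ 4 ∨ 2*h > 0) ∧ ((23/2)*v = 8 → acc + h > -7)
Before d := h + v: (acc + v ≥ 4 ∨ 2*h > 0) ∧ ((23/2)*v = 8 → acc + h > -7)
Before skip: (acc + v ≥ 4 ∨ 2*h > 0) ∧ ((23/2)*v = 8 → acc + h > -7)
Then branch requires ((d ≠ -10 ↔ d + h ≥ 1) → ((h < d + 7 ∨ d < 5) ∧ (acc + v ≥ 4 ∨ 2*h > 0) ∧ ((23/2)*v = 8 → acc + h > -7))) ∧ ((¬(d ≠ -10 ↔ d + h ≥ 1)) → ((acc + v ≥ 4 ∨ 2*h > 0) ∧ ((23/2)*v = 8 → acc + h > -7))); else branch requires ∀h_1. ((acc + v ≥ 4 ∨ 2*h_1 > 0) ∧ ((23/2)*v = 8 → acc + h_1 > -7)).
Before the if: ((d = 6 ∧ v > acc - 14) → (((d ≠ -10 ↔ d + h ≥ 1) → ((h < d + 7 ∨ d < 5) ∧ (acc + v ≥ 4 ∨ 2*h > 0) ∧ ((23/2)*v = 8 → acc + h > -7))) ∧ ((¬(d ≠ -10 ↔ d + h ≥ 1)) → ((acc + v ≥ 4 ∨ 2*h > 0) ∧ ((23/2)*v = 8 → acc + h > -7))))) ∧ ((¬(d = 6 ∧ v > acc - 14)) → (∀h_1. ((acc + v ≥ 4 ∨ 2*h_1 > 0) ∧ ((23/2)*v = 8 → acc + h_1 > -7))))
Answer: WP = ((d = 6 ∧ v > acc - 14) → (((d ≠ -10 ↔ d + h ≥ 1) → ((h < d + 7 ∨ d < 5) ∧ (acc + v ≥ 4 ∨ 2*h > 0) ∧ ((23/2)*v = 8 → acc + h > -7))) ∧ ((¬(d ≠ -10 ↔ d + h ≥ 1)) → ((acc + v ≥ 4 ∨ 2*h > 0) ∧ ((23/2)*v = 8 → acc + h > -7))))) ∧ ((¬(d = 6 ∧ v > acc - 14)) → (∀h_1. ((acc + v ≥ 4 ∨ 2*h_1 > 0) ∧ ((23/2)*v = 8 → acc + h_1 > -7))))


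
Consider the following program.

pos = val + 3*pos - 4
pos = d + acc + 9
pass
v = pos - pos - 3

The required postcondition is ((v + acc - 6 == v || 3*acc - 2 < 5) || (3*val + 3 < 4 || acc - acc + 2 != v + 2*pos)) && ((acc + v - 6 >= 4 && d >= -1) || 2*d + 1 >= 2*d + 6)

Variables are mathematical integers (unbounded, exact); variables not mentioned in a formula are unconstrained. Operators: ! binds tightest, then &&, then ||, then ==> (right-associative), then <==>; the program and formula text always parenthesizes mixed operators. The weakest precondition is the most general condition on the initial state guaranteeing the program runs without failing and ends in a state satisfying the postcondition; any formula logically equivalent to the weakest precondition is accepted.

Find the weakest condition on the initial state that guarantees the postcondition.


Working backward. After the program, the postcondition ((v + acc - 6 == v || 3*acc - 2 < 5) || (3*val + 3 < 4 || acc - acc + 2 != v + 2*pos)) && ((acc + v - 6 >= 4 && d >= -1) || 2*d + 1 >= 2*d + 6) must hold; in canonical form it is (acc == 6 || 3*acc < 7 || 3*val < 1 || 2*pos + v != 2) && acc + v >= 10 && d >= -1.
Before v := pos - pos - 3: (acc == 6 || 3*acc < 7 || 3*val < 1 || 2*pos != 5) && acc >= 13 && d >= -1
Before skip: (acc == 6 || 3*acc < 7 || 3*val < 1 || 2*pos != 5) && acc >= 13 && d >= -1
Before pos := d + acc + 9: (acc == 6 || 3*acc < 7 || 3*val < 1 || 2*acc + 2*d != -13) && acc >= 13 && d >= -1
Before pos := val + 3*pos - 4: (acc == 6 || 3*acc < 7 || 3*val < 1 || 2*acc + 2*d != -13) && acc >= 13 && d >= -1
Answer: WP = (acc == 6 || 3*acc < 7 || 3*val < 1 || 2*acc + 2*d != -13) && acc >= 13 && d >= -1


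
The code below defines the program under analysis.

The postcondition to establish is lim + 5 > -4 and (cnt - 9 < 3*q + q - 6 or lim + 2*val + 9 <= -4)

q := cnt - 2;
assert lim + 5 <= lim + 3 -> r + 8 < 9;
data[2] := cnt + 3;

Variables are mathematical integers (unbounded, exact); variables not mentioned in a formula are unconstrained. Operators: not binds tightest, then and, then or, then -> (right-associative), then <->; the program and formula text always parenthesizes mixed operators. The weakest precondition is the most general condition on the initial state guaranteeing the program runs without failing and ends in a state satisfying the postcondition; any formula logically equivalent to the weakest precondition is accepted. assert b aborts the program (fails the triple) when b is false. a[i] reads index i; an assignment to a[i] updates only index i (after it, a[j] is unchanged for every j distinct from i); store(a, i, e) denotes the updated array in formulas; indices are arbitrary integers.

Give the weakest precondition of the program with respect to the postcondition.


Working backward. After the program, the postcondition lim + 5 > -4 and (cnt - 9 < 3*q + q - 6 or lim + 2*val + 9 <= -4) must hold; in canonical form it is lim > -9 and (cnt < 4*q + 3 or lim + 2*val <= -13).
Before data[2] := cnt + 3: lim > -9 and (cnt < 4*q + 3 or lim + 2*val <= -13)
Before assert lim + 5 <= lim + 3 -> r + 8 < 9: lim > -9 and (cnt < 4*q + 3 or lim + 2*val <= -13)
Before q := cnt - 2: lim > -9 and (3*cnt > 5 or lim + 2*val <= -13)
Answer: WP = lim > -9 and (3*cnt > 5 or lim + 2*val <= -13)


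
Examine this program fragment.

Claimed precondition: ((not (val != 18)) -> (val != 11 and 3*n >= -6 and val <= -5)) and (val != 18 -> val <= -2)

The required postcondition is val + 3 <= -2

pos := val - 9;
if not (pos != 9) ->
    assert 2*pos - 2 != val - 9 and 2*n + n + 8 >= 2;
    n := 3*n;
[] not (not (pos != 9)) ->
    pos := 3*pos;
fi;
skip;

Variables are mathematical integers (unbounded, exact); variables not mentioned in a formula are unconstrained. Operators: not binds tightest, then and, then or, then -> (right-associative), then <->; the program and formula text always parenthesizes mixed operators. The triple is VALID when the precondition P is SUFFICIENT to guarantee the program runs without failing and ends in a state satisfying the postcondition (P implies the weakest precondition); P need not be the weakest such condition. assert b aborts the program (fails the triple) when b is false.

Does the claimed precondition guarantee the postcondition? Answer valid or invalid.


Working backward. After the program, the postcondition val + 3 <= -2 must hold; in canonical form it is val <= -5.
Before skip: val <= -5
Then branch requires 2*pos != val - 7 and 3*n >= -6 and val <= -5; else branch requires val <= -5.
Before the if: ((not (pos != 9)) -> (2*pos != val - 7 and 3*n >= -6 and val <= -5)) and (pos != 9 -> val <= -5)
Before pos := val - 9: ((not (val != 18)) -> (val != 11 and 3*n >= -6 and val <= -5)) and (val != 18 -> val <= -5)
The weakest precondition is ((not (val != 18)) -> (val != 11 and 3*n >= -6 and val <= -5)) and (val != 18 -> val <= -5).
Check whether ((not (val != 18)) -> (val != 11 and 3*n >= -6 and val <= -5)) and (val != 18 -> val <= -2) implies it.
Countermodel: at the initial state n = 0, val = -4, the precondition holds but the weakest precondition fails.
Answer: invalid


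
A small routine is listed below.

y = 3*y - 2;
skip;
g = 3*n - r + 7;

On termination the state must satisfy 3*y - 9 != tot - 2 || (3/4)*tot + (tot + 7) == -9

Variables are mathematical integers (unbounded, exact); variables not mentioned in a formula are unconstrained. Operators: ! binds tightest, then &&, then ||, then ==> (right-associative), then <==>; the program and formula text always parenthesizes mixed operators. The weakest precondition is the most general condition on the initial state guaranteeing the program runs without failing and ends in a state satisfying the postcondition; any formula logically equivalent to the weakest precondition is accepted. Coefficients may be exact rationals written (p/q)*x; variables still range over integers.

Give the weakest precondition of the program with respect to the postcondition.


Working backward. After the program, the postcondition 3*y - 9 != tot - 2 || (3/4)*tot + (tot + 7) == -9 must hold; in canonical form it is 3*y != tot + 7 || (7/4)*tot == -16.
Before g := 3*n - r + 7: 3*y != tot + 7 || (7/4)*tot == -16
Before skip: 3*y != tot + 7 || (7/4)*tot == -16
Before y := 3*y - 2: 9*y != tot + 13 || (7/4)*tot == -16
Answer: WP = 9*y != tot + 13 || (7/4)*tot == -16


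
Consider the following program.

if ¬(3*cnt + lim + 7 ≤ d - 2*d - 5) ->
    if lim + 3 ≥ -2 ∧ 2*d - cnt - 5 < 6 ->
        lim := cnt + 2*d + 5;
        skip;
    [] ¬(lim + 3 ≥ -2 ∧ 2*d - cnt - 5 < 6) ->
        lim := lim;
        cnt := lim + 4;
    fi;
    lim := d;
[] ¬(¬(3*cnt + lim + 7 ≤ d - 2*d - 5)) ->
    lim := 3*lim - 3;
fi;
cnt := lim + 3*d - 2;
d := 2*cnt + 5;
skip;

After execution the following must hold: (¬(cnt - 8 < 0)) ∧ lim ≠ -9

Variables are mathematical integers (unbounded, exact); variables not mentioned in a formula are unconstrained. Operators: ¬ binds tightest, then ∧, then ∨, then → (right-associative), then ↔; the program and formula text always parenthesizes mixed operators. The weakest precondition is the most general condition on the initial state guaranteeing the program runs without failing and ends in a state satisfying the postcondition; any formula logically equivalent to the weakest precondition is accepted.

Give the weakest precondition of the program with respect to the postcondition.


Working backward. After the program, the postcondition (¬(cnt - 8 < 0)) ∧ lim ≠ -9 must hold; in canonical form it is (¬(cnt < 8)) ∧ lim ≠ -9.
Before skip: (¬(cnt < 8)) ∧ lim ≠ -9
Before d := 2*cnt + 5: (¬(cnt < 8)) ∧ lim ≠ -9
Before cnt := lim + 3*d - 2: (¬(3*d + lim < 10)) ∧ lim ≠ -9
Then branch requires ((lim ≥ -5 ∧ 2*d < cnt + 11) → ((¬(4*d < 10)) ∧ d ≠ -9)) ∧ ((¬(lim ≥ -5 ∧ 2*d < cnt + 11)) → ((¬(4*d < 10)) ∧ d ≠ -9)); else branch requires (¬(3*d + 3*lim < 13)) ∧ 3*lim ≠ -6.
Before the if: ((¬(3*cnt + d + lim ≤ -12)) → (((lim ≥ -5 ∧ 2*d < cnt + 11) → ((¬(4*d < 10)) ∧ d ≠ -9)) ∧ ((¬(lim ≥ -5 ∧ 2*d < cnt + 11)) → ((¬(4*d < 10)) ∧ d ≠ -9)))) ∧ (3*cnt + d + lim ≤ -12 → ((¬(3*d + 3*lim < 13)) ∧ 3*lim ≠ -6))
Answer: WP = ((¬(3*cnt + d + lim ≤ -12)) → (((lim ≥ -5 ∧ 2*d < cnt + 11) → ((¬(4*d < 10)) ∧ d ≠ -9)) ∧ ((¬(lim ≥ -5 ∧ 2*d < cnt + 11)) → ((¬(4*d < 10)) ∧ d ≠ -9)))) ∧ (3*cnt + d + lim ≤ -12 → ((¬(3*d + 3*lim < 13)) ∧ 3*lim ≠ -6))


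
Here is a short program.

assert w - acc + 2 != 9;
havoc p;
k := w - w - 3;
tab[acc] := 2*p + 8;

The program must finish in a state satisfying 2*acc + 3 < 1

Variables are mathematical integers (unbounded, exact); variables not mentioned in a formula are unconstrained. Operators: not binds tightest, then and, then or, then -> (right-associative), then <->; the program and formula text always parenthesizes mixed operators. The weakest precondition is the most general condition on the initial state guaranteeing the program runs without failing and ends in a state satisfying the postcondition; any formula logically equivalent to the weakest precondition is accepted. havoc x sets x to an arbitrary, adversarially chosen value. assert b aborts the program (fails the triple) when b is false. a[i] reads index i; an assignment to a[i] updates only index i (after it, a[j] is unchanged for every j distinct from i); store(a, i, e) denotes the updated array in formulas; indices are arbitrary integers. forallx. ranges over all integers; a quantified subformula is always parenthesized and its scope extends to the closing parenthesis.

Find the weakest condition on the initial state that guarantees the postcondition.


Working backward. After the program, the postcondition 2*acc + 3 < 1 must hold; in canonical form it is 2*acc < -2.
Before tab[acc] := 2*p + 8: 2*acc < -2
Before k := w - w - 3: 2*acc < -2
Before havoc p: 2*acc < -2
Before assert w - acc + 2 != 9: w != acc + 7 and 2*acc < -2
Answer: WP = w != acc + 7 and 2*acc < -2


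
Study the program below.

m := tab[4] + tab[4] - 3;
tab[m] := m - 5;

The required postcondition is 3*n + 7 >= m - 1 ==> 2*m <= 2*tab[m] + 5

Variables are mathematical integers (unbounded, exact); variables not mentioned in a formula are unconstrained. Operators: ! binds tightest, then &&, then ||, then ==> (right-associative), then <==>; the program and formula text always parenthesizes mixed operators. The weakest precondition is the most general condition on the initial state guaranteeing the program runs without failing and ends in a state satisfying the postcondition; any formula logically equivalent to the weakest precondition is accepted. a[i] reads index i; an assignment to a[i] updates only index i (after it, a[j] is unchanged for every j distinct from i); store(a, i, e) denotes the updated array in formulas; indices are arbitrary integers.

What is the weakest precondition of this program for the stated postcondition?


Working backward. After the program, the postcondition 3*n + 7 >= m - 1 ==> 2*m <= 2*tab[m] + 5 must hold; in canonical form it is 3*n >= m - 8 ==> 2*m <= 2*tab[m] + 5.
Before tab[m] := m - 5: 3*n >= m - 8 ==> 2*m <= 2*store(tab, m, m - 5)[m] + 5
Before m := tab[4] + tab[4] - 3: 3*n >= 2*tab[4] - 11 ==> 4*tab[4] <= 2*store(tab, 2*tab[4] - 3, 2*tab[4] - 8)[2*tab[4] - 3] + 11
Answer: WP = 3*n >= 2*tab[4] - 11 ==> 4*tab[4] <= 2*store(tab, 2*tab[4] - 3, 2*tab[4] - 8)[2*tab[4] - 3] + 11


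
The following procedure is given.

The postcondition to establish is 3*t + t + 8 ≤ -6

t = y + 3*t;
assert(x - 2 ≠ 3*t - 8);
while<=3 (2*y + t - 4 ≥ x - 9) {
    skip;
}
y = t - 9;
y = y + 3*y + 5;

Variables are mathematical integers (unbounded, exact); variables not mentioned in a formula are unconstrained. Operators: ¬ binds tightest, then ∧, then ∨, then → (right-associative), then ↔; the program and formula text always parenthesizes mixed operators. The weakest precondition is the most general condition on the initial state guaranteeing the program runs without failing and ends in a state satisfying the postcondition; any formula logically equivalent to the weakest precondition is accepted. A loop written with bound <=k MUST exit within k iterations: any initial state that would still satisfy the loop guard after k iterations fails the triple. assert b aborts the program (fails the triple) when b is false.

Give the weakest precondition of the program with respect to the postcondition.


Working backward. After the program, the postcondition 3*t + t + 8 ≤ -6 must hold; in canonical form it is 4*t ≤ -14.
Before y := y + 3*y + 5: 4*t ≤ -14
Before y := t - 9: 4*t ≤ -14
Before the loop (bound <=3), unroll the exhaustion recursion (WP_0 = exit-now case; WP_j = one more guarded iteration, up to j = 3):
  WP_0: (¬(t + 2*y ≥ x - 5)) ∧ 4*t ≤ -14
  WP_1: (t + 2*y ≥ x - 5 → ((¬(t + 2*y ≥ x - 5)) ∧ 4*t ≤ -14)) ∧ ((¬(t + 2*y ≥ x - 5)) → 4*t ≤ -14)
  WP_2: (t + 2*y ≥ x - 5 → ((t + 2*y ≥ x - 5 → ((¬(t + 2*y ≥ x - 5)) ∧ 4*t ≤ -14)) ∧ ((¬(t + 2*y ≥ x - 5)) → 4*t ≤ -14))) ∧ ((¬(t + 2*y ≥ x - 5)) → 4*t ≤ -14)
  WP_3: (t + 2*y ≥ x - 5 → ((t + 2*y ≥ x - 5 → ((t + 2*y ≥ x - 5 → ((¬(t + 2*y ≥ x - 5)) ∧ 4*t ≤ -14)) ∧ ((¬(t + 2*y ≥ x - 5)) → 4*t ≤ -14))) ∧ ((¬(t + 2*y ≥ x - 5)) → 4*t ≤ -14))) ∧ ((¬(t + 2*y ≥ x - 5)) → 4*t ≤ -14)
So before the loop: (t + 2*y ≥ x - 5 → ((t + 2*y ≥ x - 5 → ((t + 2*y ≥ x - 5 → ((¬(t + 2*y ≥ x - 5)) ∧ 4*t ≤ -14)) ∧ ((¬(t + 2*y ≥ x - 5)) → 4*t ≤ -14))) ∧ ((¬(t + 2*y ≥ x - 5)) → 4*t ≤ -14))) ∧ ((¬(t + 2*y ≥ x - 5)) → 4*t ≤ -14)
Before assert x - 2 ≠ 3*t - 8: x ≠ 3*t - 6 ∧ (t + 2*y ≥ x - 5 → ((t + 2*y ≥ x - 5 → ((t + 2*y ≥ x - 5 → ((¬(t + 2*y ≥ x - 5)) ∧ 4*t ≤ -14)) ∧ ((¬(t + 2*y ≥ x - 5)) → 4*t ≤ -14))) ∧ ((¬(t + 2*y ≥ x - 5)) → 4*t ≤ -14))) ∧ ((¬(t + 2*y ≥ x - 5)) → 4*t ≤ -14)
Before t := y + 3*t: x ≠ 9*t + 3*y - 6 ∧ (3*t + 3*y ≥ x - 5 → ((3*t + 3*y ≥ x - 5 → ((3*t + 3*y ≥ x - 5 → ((¬(3*t + 3*y ≥ x - 5)) ∧ 12*t + 4*y ≤ -14)) ∧ ((¬(3*t + 3*y ≥ x - 5)) → 12*t + 4*y ≤ -14))) ∧ ((¬(3*t + 3*y ≥ x - 5)) → 12*t + 4*y ≤ -14))) ∧ ((¬(3*t + 3*y ≥ x - 5)) → 12*t + 4*y ≤ -14)
Answer: WP = x ≠ 9*t + 3*y - 6 ∧ (3*t + 3*y ≥ x - 5 → ((3*t + 3*y ≥ x - 5 → ((3*t + 3*y ≥ x - 5 → ((¬(3*t + 3*y ≥ x - 5)) ∧ 12*t + 4*y ≤ -14)) ∧ ((¬(3*t + 3*y ≥ x - 5)) → 12*t + 4*y ≤ -14))) ∧ ((¬(3*t + 3*y ≥ x - 5)) → 12*t + 4*y ≤ -14))) ∧ ((¬(3*t + 3*y ≥ x - 5)) → 12*t + 4*y ≤ -14)


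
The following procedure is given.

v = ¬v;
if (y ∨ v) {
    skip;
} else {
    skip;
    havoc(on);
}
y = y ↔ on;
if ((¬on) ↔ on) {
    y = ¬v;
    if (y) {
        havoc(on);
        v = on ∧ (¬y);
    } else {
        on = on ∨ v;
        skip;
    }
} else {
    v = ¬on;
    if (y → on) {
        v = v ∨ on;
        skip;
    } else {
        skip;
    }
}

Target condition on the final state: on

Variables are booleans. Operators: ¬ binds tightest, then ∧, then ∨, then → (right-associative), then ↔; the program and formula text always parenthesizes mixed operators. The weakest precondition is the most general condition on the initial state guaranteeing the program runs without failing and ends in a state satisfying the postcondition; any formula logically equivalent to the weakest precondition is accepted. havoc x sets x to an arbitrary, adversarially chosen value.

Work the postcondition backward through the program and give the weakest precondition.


Working backward. After the program, on must hold.
Then branch requires v ∧ (v → (on ∨ v)); else branch requires ((y → on) → on) ∧ ((¬(y → on)) → on).
Before the if: (((¬on) ↔ on) → (v ∧ (v → (on ∨ v)))) ∧ ((¬((¬on) ↔ on)) → (((y → on) → on) ∧ ((¬(y → on)) → on)))
Before y := y ↔ on: (((¬on) ↔ on) → (v ∧ (v → (on ∨ v)))) ∧ ((¬((¬on) ↔ on)) → ((((y ↔ on) → on) → on) ∧ ((¬((y ↔ on) → on)) → on)))
Then branch requires (((¬on) ↔ on) → (v ∧ (v → (on ∨ v)))) ∧ ((¬((¬on) ↔ on)) → ((((y ↔ on) → on) → on) ∧ ((¬((y ↔ on) → on)) → on))); else branch requires false.
Before the if: ((y ∨ v) → ((((¬on) ↔ on) → (v ∧ (v → (on ∨ v)))) ∧ ((¬((¬on) ↔ on)) → ((((y ↔ on) → on) → on) ∧ ((¬((y ↔ on) → on)) → on))))) ∧ (y ∨ v)
Before v := ¬v: ((y ∨ (¬v)) → ((((¬on) ↔ on) → ((¬v) ∧ ((¬v) → (on ∨ (¬v))))) ∧ ((¬((¬on) ↔ on)) → ((((y ↔ on) → on) → on) ∧ ((¬((y ↔ on) → on)) → on))))) ∧ (y ∨ (¬v))
Answer: WP = ((y ∨ (¬v)) → ((((¬on) ↔ on) → ((¬v) ∧ ((¬v) → (on ∨ (¬v))))) ∧ ((¬((¬on) ↔ on)) → ((((y ↔ on) → on) → on) ∧ ((¬((y ↔ on) → on)) → on))))) ∧ (y ∨ (¬v))


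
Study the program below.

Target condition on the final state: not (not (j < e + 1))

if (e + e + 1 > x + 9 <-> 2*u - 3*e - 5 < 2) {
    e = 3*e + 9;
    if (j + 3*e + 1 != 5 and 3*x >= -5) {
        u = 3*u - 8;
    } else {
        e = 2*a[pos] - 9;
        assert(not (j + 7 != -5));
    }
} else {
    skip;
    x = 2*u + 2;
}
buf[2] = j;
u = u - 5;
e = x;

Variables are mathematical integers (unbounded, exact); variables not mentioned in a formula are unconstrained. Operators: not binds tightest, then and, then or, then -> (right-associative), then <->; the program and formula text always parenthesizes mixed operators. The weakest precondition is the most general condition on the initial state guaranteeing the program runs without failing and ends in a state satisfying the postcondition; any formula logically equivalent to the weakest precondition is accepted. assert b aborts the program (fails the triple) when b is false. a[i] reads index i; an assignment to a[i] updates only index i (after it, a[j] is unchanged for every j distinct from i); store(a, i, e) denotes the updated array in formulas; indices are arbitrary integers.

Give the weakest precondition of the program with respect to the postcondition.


Working backward. After the program, the postcondition not (not (j < e + 1)) must hold; in canonical form it is j < e + 1.
Before e := x: j < x + 1
Before u := u - 5: j < x + 1
Before buf[2] := j: j < x + 1
Then branch requires ((9*e + j != -23 and 3*x >= -5) -> j < x + 1) and ((not (9*e + j != -23 and 3*x >= -5)) -> ((not (j != -12)) and j < x + 1)); else branch requires j < 2*u + 3.
Before the if: ((2*e > x + 8 <-> 2*u < 3*e + 7) -> (((9*e + j != -23 and 3*x >= -5) -> j < x + 1) and ((not (9*e + j != -23 and 3*x >= -5)) -> ((not (j != -12)) and j < x + 1)))) and ((not (2*e > x + 8 <-> 2*u < 3*e + 7)) -> j < 2*u + 3)
Answer: WP = ((2*e > x + 8 <-> 2*u < 3*e + 7) -> (((9*e + j != -23 and 3*x >= -5) -> j < x + 1) and ((not (9*e + j != -23 and 3*x >= -5)) -> ((not (j != -12)) and j < x + 1)))) and ((not (2*e > x + 8 <-> 2*u < 3*e + 7)) -> j < 2*u + 3)


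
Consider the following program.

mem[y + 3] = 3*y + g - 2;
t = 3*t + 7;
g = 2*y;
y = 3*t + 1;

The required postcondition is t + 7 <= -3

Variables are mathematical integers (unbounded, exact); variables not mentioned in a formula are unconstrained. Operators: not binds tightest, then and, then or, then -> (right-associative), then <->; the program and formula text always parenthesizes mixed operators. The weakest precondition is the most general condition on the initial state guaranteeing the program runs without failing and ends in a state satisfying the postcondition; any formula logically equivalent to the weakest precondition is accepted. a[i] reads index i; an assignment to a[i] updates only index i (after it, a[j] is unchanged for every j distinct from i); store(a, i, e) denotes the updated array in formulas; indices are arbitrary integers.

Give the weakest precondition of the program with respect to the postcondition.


Working backward. After the program, the postcondition t + 7 <= -3 must hold; in canonical form it is t <= -10.
Before y := 3*t + 1: t <= -10
Before g := 2*y: t <= -10
Before t := 3*t + 7: 3*t <= -17
Before mem[y + 3] := 3*y + g - 2: 3*t <= -17
Answer: WP = 3*t <= -17


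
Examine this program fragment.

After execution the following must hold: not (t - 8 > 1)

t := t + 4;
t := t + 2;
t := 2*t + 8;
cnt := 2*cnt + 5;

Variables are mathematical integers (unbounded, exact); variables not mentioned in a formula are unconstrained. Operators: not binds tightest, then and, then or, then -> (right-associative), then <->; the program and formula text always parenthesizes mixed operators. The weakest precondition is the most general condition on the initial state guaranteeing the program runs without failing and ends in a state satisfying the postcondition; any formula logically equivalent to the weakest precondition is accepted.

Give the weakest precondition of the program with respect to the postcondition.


Working backward. After the program, the postcondition not (t - 8 > 1) must hold; in canonical form it is not (t > 9).
Before cnt := 2*cnt + 5: not (t > 9)
Before t := 2*t + 8: not (2*t > 1)
Before t := t + 2: not (2*t > -3)
Before t := t + 4: not (2*t > -11)
Answer: WP = not (2*t > -11)
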